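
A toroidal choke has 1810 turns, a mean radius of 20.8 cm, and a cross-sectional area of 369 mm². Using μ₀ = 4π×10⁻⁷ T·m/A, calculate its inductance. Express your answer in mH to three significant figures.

For a thin toroid, L = μ₀N²A/(2πR).
L = (4π×10⁻⁷)(1810)²(3.690×10^-4) / (2π×0.208 m) = 1.162×10^-3 H.

L ≈ 1.16 mH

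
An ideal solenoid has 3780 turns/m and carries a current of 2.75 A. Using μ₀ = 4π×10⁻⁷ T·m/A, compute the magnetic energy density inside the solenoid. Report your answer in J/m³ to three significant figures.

B = μ₀nI = (4π×10⁻⁷)(3.780×10^3)(2.75) = 1.306×10^-2 T.
u = B²/(2μ₀) = (1.306×10^-2)²/(2×4π×10⁻⁷) = 67.89 J/m³.

u ≈ 67.9 J/m³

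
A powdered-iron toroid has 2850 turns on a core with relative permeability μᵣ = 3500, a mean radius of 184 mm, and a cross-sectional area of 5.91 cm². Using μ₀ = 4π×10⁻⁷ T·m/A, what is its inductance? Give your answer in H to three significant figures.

L ≈ 18.3 H

For a thin toroid, L = μ₀μᵣN²A/(2πR).
L = (4π×10⁻⁷)(3500)(2850)²(5.910×10^-4) / (2π×0.184 m) = 18.26 H.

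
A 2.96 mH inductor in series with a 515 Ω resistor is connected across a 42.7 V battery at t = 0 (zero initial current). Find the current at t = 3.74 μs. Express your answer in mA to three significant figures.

τ = L/R = 2.960×10^-3/515 = 5.748×10^-6 s; final current I_∞ = ε/R = 42.7/515 = 8.291×10^-2 A.
I(t) = I_∞(1 − e^(−t/τ)) with t/τ = 0.651.
I = (8.291×10^-2)(1 − e^(−0.651)) = 3.966×10^-2 A.

I ≈ 39.7 mA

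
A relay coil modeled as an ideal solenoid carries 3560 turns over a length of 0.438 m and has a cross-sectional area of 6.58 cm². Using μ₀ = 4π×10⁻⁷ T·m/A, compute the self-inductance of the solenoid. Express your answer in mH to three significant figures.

L ≈ 23.9 mH

A = 6.58 cm² = 6.580×10^-4 m².
For a long solenoid, L = μ₀N²A/ℓ.
L = (4π×10⁻⁷)(3560)²(6.580×10^-4)/(0.438 m) = 2.393×10^-2 H.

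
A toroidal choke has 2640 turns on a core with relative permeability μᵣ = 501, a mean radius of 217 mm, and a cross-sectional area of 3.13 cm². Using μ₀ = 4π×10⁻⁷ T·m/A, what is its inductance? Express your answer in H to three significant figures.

For a thin toroid, L = μ₀μᵣN²A/(2πR).
L = (4π×10⁻⁷)(501)(2640)²(3.130×10^-4) / (2π×0.217 m) = 1.007 H.

L ≈ 1.01 H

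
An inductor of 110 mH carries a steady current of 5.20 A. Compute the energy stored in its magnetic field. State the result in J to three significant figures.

U ≈ 1.49 J

Stored magnetic energy: U = ½LI².
U = ½(0.11 H)(5.20 A)² = 1.487 J.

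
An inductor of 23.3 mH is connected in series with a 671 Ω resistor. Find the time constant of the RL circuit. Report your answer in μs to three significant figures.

τ = L/R = (2.330×10^-2 H)/(671 Ω) = 3.472×10^-5 s.

τ ≈ 34.7 μs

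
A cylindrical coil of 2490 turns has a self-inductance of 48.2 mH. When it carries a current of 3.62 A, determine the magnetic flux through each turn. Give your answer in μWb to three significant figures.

Φ_B ≈ 70.1 μWb

From L = NΦ_B/I, the flux per turn is Φ_B = LI/N.
Φ_B = (4.820×10^-2 H)(3.62 A)/2490 = 7.007×10^-5 Wb.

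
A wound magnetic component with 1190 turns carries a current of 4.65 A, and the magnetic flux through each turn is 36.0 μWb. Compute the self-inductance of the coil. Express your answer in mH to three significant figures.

Self-inductance is defined by L = NΦ_B/I (flux linkage over current).
L = (1190)(3.600×10^-5 Wb)/(4.65 A) = 9.213×10^-3 H.

L ≈ 9.21 mH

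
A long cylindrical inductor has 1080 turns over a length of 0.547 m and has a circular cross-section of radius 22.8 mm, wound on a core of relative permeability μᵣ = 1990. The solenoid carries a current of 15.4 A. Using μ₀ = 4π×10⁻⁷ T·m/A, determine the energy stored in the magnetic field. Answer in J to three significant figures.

U ≈ 1030 J

A = πr² = π(2.280×10^-2 m)² = 1.633×10^-3 m².
L = μ₀μᵣN²A/ℓ = (4π×10⁻⁷)(1990)(1080)²(1.633×10^-3)/(0.547) = 8.708 H.
U = ½LI² = ½(8.708)(15.4)² = 1.033×10^3 J.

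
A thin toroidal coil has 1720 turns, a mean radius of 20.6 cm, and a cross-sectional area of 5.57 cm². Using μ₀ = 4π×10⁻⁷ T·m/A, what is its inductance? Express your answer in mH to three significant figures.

L ≈ 1.60 mH

For a thin toroid, L = μ₀N²A/(2πR).
L = (4π×10⁻⁷)(1720)²(5.570×10^-4) / (2π×0.206 m) = 1.600×10^-3 H.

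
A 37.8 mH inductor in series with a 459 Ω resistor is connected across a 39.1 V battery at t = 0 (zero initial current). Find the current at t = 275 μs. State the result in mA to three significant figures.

τ = L/R = 3.780×10^-2/459 = 8.235×10^-5 s; final current I_∞ = ε/R = 39.1/459 = 8.519×10^-2 A.
I(t) = I_∞(1 − e^(−t/τ)) with t/τ = 3.339.
I = (8.519×10^-2)(1 − e^(−3.339)) = 8.216×10^-2 A.

I ≈ 82.2 mA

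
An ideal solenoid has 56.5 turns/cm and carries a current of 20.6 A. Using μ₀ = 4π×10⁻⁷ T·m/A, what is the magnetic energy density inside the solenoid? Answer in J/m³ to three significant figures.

B = μ₀nI = (4π×10⁻⁷)(5.650×10^3)(20.6) = 0.1463 T.
u = B²/(2μ₀) = (0.1463)²/(2×4π×10⁻⁷) = 8.512×10^3 J/m³.

u ≈ 8510 J/m³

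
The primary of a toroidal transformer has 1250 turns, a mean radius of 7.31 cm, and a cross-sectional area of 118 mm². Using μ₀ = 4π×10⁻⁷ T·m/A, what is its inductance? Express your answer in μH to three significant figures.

L ≈ 504 μH

For a thin toroid, L = μ₀N²A/(2πR).
L = (4π×10⁻⁷)(1250)²(1.180×10^-4) / (2π×7.310×10^-2 m) = 5.044×10^-4 H.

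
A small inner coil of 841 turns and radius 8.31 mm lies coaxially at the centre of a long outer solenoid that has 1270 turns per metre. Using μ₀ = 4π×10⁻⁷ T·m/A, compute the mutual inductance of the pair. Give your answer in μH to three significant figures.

M ≈ 291 μH

The outer solenoid produces a uniform field B₁ = μ₀n₁I₁ across the inner coil,
so the flux linkage is N₂Φ = N₂B₁A₂ = μ₀n₁N₂A₂·I₁, giving M = μ₀n₁N₂A₂.
A₂ = πr² = π(8.310×10^-3 m)² = 2.169×10^-4 m².
M = (4π×10⁻⁷)(1270)(841)(2.169×10^-4) = 2.912×10^-4 H.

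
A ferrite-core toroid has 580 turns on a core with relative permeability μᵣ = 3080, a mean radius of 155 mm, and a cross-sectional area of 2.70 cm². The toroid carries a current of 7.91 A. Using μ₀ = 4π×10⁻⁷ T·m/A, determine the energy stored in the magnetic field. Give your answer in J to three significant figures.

U ≈ 11.3 J

L = μ₀μᵣN²A/(2πR) = (4π×10⁻⁷)(3080)(580)²(2.700×10^-4)/(2π×0.155) = 0.361 H.
U = ½LI² = ½(0.361)(7.91)² = 11.29 J.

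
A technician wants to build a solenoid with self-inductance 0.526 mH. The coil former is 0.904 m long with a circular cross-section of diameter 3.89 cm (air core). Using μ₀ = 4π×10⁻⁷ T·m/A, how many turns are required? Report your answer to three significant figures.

N ≈ 564 turns

A = π(d/2)² = π(1.945×10^-2 m)² = 1.188×10^-3 m².
From L = μ₀N²A/ℓ, N = √(Lℓ / (μ₀A)).
N = √[(5.260×10^-4)(0.904) / ((4π×10⁻⁷)×1.188×10^-3)] = √(3.184×10^5) ≈ 564.3.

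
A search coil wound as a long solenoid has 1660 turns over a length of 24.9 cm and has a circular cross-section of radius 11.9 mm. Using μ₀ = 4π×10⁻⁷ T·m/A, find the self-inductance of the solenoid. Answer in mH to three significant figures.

A = πr² = π(1.190×10^-2 m)² = 4.449×10^-4 m².
For a long solenoid, L = μ₀N²A/ℓ.
L = (4π×10⁻⁷)(1660)²(4.449×10^-4)/(0.249 m) = 6.187×10^-3 H.

L ≈ 6.19 mH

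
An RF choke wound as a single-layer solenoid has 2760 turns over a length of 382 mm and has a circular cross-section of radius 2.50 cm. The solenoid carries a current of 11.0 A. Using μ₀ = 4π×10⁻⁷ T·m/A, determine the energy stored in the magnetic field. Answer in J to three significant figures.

A = πr² = π(2.500×10^-2 m)² = 1.963×10^-3 m².
L = μ₀N²A/ℓ = (4π×10⁻⁷)(2760)²(1.963×10^-3)/(0.382) = 4.920×10^-2 H.
U = ½LI² = ½(4.920×10^-2)(11.0)² = 2.977 J.

U ≈ 2.98 J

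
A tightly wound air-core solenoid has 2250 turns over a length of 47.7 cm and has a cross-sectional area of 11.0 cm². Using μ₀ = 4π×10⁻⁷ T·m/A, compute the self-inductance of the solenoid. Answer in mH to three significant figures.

L ≈ 14.7 mH

A = 11.0 cm² = 1.100×10^-3 m².
For a long solenoid, L = μ₀N²A/ℓ.
L = (4π×10⁻⁷)(2250)²(1.100×10^-3)/(0.477 m) = 1.467×10^-2 H.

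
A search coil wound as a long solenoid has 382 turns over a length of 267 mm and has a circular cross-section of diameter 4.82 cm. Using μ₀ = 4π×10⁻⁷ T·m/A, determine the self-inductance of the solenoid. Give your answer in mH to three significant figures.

L ≈ 1.25 mH

A = π(d/2)² = π(2.410×10^-2 m)² = 1.8247×10^-3 m².
For a long solenoid, L = μ₀N²A/ℓ.
L = (4π×10⁻⁷)(382)²(1.8247×10^-3)/(0.267 m) = 1.253×10^-3 H.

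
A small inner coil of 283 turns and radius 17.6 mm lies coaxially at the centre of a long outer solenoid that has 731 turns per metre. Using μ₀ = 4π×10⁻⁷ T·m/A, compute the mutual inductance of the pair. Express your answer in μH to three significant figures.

M ≈ 253 μH

The outer solenoid produces a uniform field B₁ = μ₀n₁I₁ across the inner coil,
so the flux linkage is N₂Φ = N₂B₁A₂ = μ₀n₁N₂A₂·I₁, giving M = μ₀n₁N₂A₂.
A₂ = πr² = π(1.760×10^-2 m)² = 9.731×10^-4 m².
M = (4π×10⁻⁷)(731)(283)(9.731×10^-4) = 2.530×10^-4 H.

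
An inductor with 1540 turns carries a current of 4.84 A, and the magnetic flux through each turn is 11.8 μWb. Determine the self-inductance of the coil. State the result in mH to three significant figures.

L ≈ 3.75 mH

Self-inductance is defined by L = NΦ_B/I (flux linkage over current).
L = (1540)(1.180×10^-5 Wb)/(4.84 A) = 3.7545×10^-3 H.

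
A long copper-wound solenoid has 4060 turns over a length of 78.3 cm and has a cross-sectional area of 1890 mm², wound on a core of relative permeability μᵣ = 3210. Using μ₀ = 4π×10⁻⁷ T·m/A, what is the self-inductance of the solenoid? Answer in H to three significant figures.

L ≈ 160 H

A = 1890 mm² = 1.890×10^-3 m².
For a long solenoid, L = μ₀μᵣN²A/ℓ.
L = (4π×10⁻⁷)(3210)(4060)²(1.890×10^-3)/(0.783 m) = 160.497 H.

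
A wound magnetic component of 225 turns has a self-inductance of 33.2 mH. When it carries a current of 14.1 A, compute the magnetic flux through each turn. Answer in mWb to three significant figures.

From L = NΦ_B/I, the flux per turn is Φ_B = LI/N.
Φ_B = (3.320×10^-2 H)(14.1 A)/225 = 2.081×10^-3 Wb.

Φ_B ≈ 2.08 mWb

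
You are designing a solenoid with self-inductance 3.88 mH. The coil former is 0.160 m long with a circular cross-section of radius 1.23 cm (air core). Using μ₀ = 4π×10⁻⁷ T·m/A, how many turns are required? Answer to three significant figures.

A = πr² = π(1.230×10^-2 m)² = 4.753×10^-4 m².
From L = μ₀N²A/ℓ, N = √(Lℓ / (μ₀A)).
N = √[(3.880×10^-3)(0.16) / ((4π×10⁻⁷)×4.753×10^-4)] = √(1.039×10^6) ≈ 1019.5.

N ≈ 1020 turns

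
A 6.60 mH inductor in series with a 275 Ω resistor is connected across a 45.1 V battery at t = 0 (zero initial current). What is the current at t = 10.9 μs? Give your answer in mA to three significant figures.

τ = L/R = 6.600×10^-3/275 = 2.400×10^-5 s; final current I_∞ = ε/R = 45.1/275 = 0.164 A.
I(t) = I_∞(1 − e^(−t/τ)) with t/τ = 0.454.
I = (0.164)(1 − e^(−0.454)) = 5.986×10^-2 A.

I ≈ 59.9 mA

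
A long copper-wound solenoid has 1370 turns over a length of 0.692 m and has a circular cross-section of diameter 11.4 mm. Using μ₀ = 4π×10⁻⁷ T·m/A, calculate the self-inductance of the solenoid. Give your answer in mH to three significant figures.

A = π(d/2)² = π(5.700×10^-3 m)² = 1.021×10^-4 m².
For a long solenoid, L = μ₀N²A/ℓ.
L = (4π×10⁻⁷)(1370)²(1.021×10^-4)/(0.692 m) = 3.479×10^-4 H.

L ≈ 0.348 mH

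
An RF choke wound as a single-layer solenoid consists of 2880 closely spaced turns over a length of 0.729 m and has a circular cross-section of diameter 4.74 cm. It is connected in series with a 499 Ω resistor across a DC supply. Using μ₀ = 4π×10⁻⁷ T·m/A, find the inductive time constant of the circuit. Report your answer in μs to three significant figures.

τ ≈ 50.6 μs

A = π(d/2)² = π(2.370×10^-2 m)² = 1.7646×10^-3 m².
L = μ₀N²A/ℓ = (4π×10⁻⁷)(2880)²(1.7646×10^-3)/(0.729) = 2.523×10^-2 H.
τ = L/R = (2.523×10^-2)/(499) = 5.056×10^-5 s.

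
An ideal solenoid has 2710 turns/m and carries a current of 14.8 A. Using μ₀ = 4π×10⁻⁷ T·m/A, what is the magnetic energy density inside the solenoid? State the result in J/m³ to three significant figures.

u ≈ 1010 J/m³

B = μ₀nI = (4π×10⁻⁷)(2.710×10^3)(14.8) = 5.040×10^-2 T.
u = B²/(2μ₀) = (5.040×10^-2)²/(2×4π×10⁻⁷) = 1.011×10^3 J/m³.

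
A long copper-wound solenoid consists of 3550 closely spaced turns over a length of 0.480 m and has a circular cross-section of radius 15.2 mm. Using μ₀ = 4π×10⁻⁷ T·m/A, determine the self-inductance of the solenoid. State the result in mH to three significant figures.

A = πr² = π(1.520×10^-2 m)² = 7.258×10^-4 m².
For a long solenoid, L = μ₀N²A/ℓ.
L = (4π×10⁻⁷)(3550)²(7.258×10^-4)/(0.48 m) = 2.3948×10^-2 H.

L ≈ 23.9 mH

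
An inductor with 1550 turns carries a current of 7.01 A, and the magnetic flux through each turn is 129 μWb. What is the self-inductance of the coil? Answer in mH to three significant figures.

L ≈ 28.5 mH

Self-inductance is defined by L = NΦ_B/I (flux linkage over current).
L = (1550)(1.290×10^-4 Wb)/(7.01 A) = 2.852×10^-2 H.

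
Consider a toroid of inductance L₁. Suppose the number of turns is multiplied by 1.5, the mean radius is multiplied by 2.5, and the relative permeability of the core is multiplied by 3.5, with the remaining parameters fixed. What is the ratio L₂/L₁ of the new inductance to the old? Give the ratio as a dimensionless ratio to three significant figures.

For a toroid, L ∝ μᵣN²A/R.
L₂/L₁ = (1.5)^2 × (2.5)^-1 × (3.5) = 3.15.

L₂/L₁ = 3.15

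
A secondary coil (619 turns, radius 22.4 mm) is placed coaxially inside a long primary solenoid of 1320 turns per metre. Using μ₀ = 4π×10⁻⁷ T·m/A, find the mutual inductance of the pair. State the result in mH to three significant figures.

M ≈ 1.62 mH

The outer solenoid produces a uniform field B₁ = μ₀n₁I₁ across the inner coil,
so the flux linkage is N₂Φ = N₂B₁A₂ = μ₀n₁N₂A₂·I₁, giving M = μ₀n₁N₂A₂.
A₂ = πr² = π(2.240×10^-2 m)² = 1.576×10^-3 m².
M = (4π×10⁻⁷)(1320)(619)(1.576×10^-3) = 1.619×10^-3 H.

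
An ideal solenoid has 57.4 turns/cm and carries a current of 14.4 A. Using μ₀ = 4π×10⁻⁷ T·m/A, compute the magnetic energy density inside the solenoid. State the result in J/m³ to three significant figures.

B = μ₀nI = (4π×10⁻⁷)(5.740×10^3)(14.4) = 0.1039 T.
u = B²/(2μ₀) = (0.1039)²/(2×4π×10⁻⁷) = 4.293×10^3 J/m³.

u ≈ 4290 J/m³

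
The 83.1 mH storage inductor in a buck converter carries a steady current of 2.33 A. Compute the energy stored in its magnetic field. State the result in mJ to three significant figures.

U ≈ 226 mJ

Stored magnetic energy: U = ½LI².
U = ½(8.310×10^-2 H)(2.33 A)² = 0.2256 J.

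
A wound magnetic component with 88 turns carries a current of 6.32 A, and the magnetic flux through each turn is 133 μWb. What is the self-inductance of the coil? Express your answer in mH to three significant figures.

Self-inductance is defined by L = NΦ_B/I (flux linkage over current).
L = (88)(1.330×10^-4 Wb)/(6.32 A) = 1.852×10^-3 H.

L ≈ 1.85 mH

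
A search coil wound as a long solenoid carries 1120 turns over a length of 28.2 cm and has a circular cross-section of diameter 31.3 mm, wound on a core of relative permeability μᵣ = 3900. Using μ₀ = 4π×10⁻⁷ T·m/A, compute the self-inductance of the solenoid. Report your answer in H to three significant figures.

A = π(d/2)² = π(1.565×10^-2 m)² = 7.694×10^-4 m².
For a long solenoid, L = μ₀μᵣN²A/ℓ.
L = (4π×10⁻⁷)(3900)(1120)²(7.694×10^-4)/(0.282 m) = 16.77 H.

L ≈ 16.8 H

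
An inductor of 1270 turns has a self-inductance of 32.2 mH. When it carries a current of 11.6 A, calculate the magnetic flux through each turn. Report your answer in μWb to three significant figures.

From L = NΦ_B/I, the flux per turn is Φ_B = LI/N.
Φ_B = (3.220×10^-2 H)(11.6 A)/1270 = 2.941×10^-4 Wb.

Φ_B ≈ 294 μWb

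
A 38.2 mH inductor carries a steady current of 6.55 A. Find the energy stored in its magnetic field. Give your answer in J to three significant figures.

U ≈ 0.819 J

Stored magnetic energy: U = ½LI².
U = ½(3.820×10^-2 H)(6.55 A)² = 0.8194 J.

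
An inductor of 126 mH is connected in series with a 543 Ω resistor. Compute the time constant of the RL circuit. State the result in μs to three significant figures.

τ ≈ 232 μs

τ = L/R = (0.126 H)/(543 Ω) = 2.320×10^-4 s.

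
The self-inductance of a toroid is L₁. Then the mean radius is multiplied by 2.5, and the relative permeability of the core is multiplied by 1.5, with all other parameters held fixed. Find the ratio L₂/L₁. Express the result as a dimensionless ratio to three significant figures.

L₂/L₁ = 0.600

For a toroid, L ∝ μᵣN²A/R.
L₂/L₁ = (2.5)^-1 × (1.5) = 0.600.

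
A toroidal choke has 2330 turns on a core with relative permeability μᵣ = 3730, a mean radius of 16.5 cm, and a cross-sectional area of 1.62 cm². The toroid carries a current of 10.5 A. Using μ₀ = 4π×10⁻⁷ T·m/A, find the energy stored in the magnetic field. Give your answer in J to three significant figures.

L = μ₀μᵣN²A/(2πR) = (4π×10⁻⁷)(3730)(2330)²(1.620×10^-4)/(2π×0.165) = 3.976 H.
U = ½LI² = ½(3.976)(10.5)² = 219.2 J.

U ≈ 219 J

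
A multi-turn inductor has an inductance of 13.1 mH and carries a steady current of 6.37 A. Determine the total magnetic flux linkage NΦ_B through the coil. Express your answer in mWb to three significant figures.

NΦ_B ≈ 83.4 mWb

From L = NΦ_B/I, the flux linkage is NΦ_B = LI.
NΦ_B = (1.310×10^-2 H)(6.37 A) = 8.3447×10^-2 Wb.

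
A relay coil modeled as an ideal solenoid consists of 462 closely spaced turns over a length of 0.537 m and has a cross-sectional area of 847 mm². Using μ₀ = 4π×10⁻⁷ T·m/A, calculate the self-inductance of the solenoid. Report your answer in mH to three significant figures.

A = 847 mm² = 8.470×10^-4 m².
For a long solenoid, L = μ₀N²A/ℓ.
L = (4π×10⁻⁷)(462)²(8.470×10^-4)/(0.537 m) = 4.231×10^-4 H.

L ≈ 0.423 mH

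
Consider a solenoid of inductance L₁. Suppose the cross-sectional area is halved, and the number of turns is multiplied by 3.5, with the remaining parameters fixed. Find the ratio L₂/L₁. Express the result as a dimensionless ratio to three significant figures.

For a solenoid, L ∝ μᵣN²A/ℓ.
L₂/L₁ = (0.5) × (3.5)^2 = 6.13.

L₂/L₁ = 6.13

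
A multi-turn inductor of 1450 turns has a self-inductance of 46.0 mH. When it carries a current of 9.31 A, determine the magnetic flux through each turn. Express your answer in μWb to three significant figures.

From L = NΦ_B/I, the flux per turn is Φ_B = LI/N.
Φ_B = (4.600×10^-2 H)(9.31 A)/1450 = 2.954×10^-4 Wb.

Φ_B ≈ 295 μWb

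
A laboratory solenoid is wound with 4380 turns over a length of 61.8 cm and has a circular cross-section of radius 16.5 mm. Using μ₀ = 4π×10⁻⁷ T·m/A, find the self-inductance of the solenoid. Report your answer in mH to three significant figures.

A = πr² = π(1.650×10^-2 m)² = 8.553×10^-4 m².
For a long solenoid, L = μ₀N²A/ℓ.
L = (4π×10⁻⁷)(4380)²(8.553×10^-4)/(0.618 m) = 3.336×10^-2 H.

L ≈ 33.4 mH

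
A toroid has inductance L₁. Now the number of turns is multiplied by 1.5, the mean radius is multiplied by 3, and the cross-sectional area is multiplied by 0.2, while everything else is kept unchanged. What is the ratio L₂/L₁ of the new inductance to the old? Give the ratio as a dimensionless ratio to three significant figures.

L₂/L₁ = 0.150

For a toroid, L ∝ μᵣN²A/R.
L₂/L₁ = (1.5)^2 × (3)^-1 × (0.2) = 0.150.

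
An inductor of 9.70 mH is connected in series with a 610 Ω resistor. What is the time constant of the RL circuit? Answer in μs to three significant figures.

τ = L/R = (9.700×10^-3 H)/(610 Ω) = 1.590×10^-5 s.

τ ≈ 15.9 μs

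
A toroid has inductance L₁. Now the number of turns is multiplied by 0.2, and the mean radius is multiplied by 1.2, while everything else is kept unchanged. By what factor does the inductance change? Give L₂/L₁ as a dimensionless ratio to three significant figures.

For a toroid, L ∝ μᵣN²A/R.
L₂/L₁ = (0.2)^2 × (1.2)^-1 = 0.0333.

L₂/L₁ = 0.0333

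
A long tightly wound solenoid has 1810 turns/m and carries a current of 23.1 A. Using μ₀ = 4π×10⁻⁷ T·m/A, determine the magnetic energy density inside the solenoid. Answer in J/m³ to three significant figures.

u ≈ 1100 J/m³

B = μ₀nI = (4π×10⁻⁷)(1.810×10^3)(23.1) = 5.254×10^-2 T.
u = B²/(2μ₀) = (5.254×10^-2)²/(2×4π×10⁻⁷) = 1.098×10^3 J/m³.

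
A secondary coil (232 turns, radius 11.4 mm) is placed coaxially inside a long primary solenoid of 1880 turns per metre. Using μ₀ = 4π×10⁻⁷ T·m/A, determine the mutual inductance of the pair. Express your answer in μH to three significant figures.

The outer solenoid produces a uniform field B₁ = μ₀n₁I₁ across the inner coil,
so the flux linkage is N₂Φ = N₂B₁A₂ = μ₀n₁N₂A₂·I₁, giving M = μ₀n₁N₂A₂.
A₂ = πr² = π(1.140×10^-2 m)² = 4.083×10^-4 m².
M = (4π×10⁻⁷)(1880)(232)(4.083×10^-4) = 2.238×10^-4 H.

M ≈ 224 μH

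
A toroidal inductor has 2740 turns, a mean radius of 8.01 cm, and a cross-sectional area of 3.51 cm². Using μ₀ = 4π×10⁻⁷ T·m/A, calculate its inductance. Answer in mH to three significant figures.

For a thin toroid, L = μ₀N²A/(2πR).
L = (4π×10⁻⁷)(2740)²(3.510×10^-4) / (2π×8.010×10^-2 m) = 6.580×10^-3 H.

L ≈ 6.58 mH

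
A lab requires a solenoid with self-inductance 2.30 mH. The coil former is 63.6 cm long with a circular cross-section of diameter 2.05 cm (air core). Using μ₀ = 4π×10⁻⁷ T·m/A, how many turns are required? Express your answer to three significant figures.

A = π(d/2)² = π(1.025×10^-2 m)² = 3.301×10^-4 m².
From L = μ₀N²A/ℓ, N = √(Lℓ / (μ₀A)).
N = √[(2.300×10^-3)(0.636) / ((4π×10⁻⁷)×3.301×10^-4)] = √(3.527×10^6) ≈ 1878.0.

N ≈ 1880 turns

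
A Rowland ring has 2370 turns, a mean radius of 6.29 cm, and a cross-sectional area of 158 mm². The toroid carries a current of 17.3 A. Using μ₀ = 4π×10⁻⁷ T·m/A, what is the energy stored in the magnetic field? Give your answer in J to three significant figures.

U ≈ 0.422 J

L = μ₀N²A/(2πR) = (4π×10⁻⁷)(2370)²(1.580×10^-4)/(2π×6.290×10^-2) = 2.822×10^-3 H.
U = ½LI² = ½(2.822×10^-3)(17.3)² = 0.4223 J.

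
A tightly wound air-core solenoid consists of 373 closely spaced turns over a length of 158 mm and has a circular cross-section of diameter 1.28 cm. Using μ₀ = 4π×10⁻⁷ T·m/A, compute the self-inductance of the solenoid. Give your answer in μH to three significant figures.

L ≈ 142 μH

A = π(d/2)² = π(6.400×10^-3 m)² = 1.287×10^-4 m².
For a long solenoid, L = μ₀N²A/ℓ.
L = (4π×10⁻⁷)(373)²(1.287×10^-4)/(0.158 m) = 1.424×10^-4 H.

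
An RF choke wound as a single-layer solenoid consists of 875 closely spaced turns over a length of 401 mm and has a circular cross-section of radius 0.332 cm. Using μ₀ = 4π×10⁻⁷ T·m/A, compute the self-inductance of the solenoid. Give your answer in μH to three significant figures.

A = πr² = π(3.320×10^-3 m)² = 3.463×10^-5 m².
For a long solenoid, L = μ₀N²A/ℓ.
L = (4π×10⁻⁷)(875)²(3.463×10^-5)/(0.401 m) = 8.308×10^-5 H.

L ≈ 83.1 μH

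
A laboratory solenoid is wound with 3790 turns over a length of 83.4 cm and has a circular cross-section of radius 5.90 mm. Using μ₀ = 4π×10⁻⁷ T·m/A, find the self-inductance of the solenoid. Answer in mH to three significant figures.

A = πr² = π(5.900×10^-3 m)² = 1.094×10^-4 m².
For a long solenoid, L = μ₀N²A/ℓ.
L = (4π×10⁻⁷)(3790)²(1.094×10^-4)/(0.834 m) = 2.367×10^-3 H.

L ≈ 2.37 mH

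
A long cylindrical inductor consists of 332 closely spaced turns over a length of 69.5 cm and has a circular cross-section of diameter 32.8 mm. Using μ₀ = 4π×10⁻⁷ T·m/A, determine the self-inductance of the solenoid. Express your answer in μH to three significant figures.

A = π(d/2)² = π(1.640×10^-2 m)² = 8.450×10^-4 m².
For a long solenoid, L = μ₀N²A/ℓ.
L = (4π×10⁻⁷)(332)²(8.450×10^-4)/(0.695 m) = 1.684×10^-4 H.

L ≈ 168 μH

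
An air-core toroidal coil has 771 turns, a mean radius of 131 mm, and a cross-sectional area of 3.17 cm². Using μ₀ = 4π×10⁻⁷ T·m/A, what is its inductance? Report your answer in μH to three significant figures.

For a thin toroid, L = μ₀N²A/(2πR).
L = (4π×10⁻⁷)(771)²(3.170×10^-4) / (2π×0.131 m) = 2.877×10^-4 H.

L ≈ 288 μH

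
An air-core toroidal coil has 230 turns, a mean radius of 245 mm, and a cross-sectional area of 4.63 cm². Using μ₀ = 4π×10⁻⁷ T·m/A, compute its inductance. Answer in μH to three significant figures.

For a thin toroid, L = μ₀N²A/(2πR).
L = (4π×10⁻⁷)(230)²(4.630×10^-4) / (2π×0.245 m) = 1.999×10^-5 H.

L ≈ 20.0 μH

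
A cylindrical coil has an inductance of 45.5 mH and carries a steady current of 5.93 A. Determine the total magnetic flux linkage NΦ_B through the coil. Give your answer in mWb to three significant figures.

NΦ_B ≈ 270 mWb

From L = NΦ_B/I, the flux linkage is NΦ_B = LI.
NΦ_B = (4.550×10^-2 H)(5.93 A) = 0.2698 Wb.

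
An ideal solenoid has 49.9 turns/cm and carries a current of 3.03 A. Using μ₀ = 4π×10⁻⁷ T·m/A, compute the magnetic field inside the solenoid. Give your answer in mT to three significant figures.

B ≈ 19.0 mT

Inside a long solenoid, B = μ₀nI.
B = (4π×10⁻⁷)(4.990×10^3 m⁻¹)(3.03 A) = 1.900×10^-2 T.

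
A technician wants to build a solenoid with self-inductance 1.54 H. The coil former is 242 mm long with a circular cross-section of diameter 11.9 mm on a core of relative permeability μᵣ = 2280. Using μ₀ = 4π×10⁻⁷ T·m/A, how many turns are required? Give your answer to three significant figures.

A = π(d/2)² = π(5.950×10^-3 m)² = 1.112×10^-4 m².
From L = μ₀μᵣN²A/ℓ, N = √(Lℓ / (μ₀μᵣA)).
N = √[(1.54)(0.242) / ((4π×10⁻⁷)(2280)×1.112×10^-4)] = √(1.170×10^6) ≈ 1081.4.

N ≈ 1080 turns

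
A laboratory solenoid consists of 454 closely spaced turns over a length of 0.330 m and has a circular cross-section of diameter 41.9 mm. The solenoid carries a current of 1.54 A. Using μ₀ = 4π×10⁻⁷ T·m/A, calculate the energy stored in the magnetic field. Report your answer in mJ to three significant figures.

U ≈ 1.28 mJ

A = π(d/2)² = π(2.095×10^-2 m)² = 1.379×10^-3 m².
L = μ₀N²A/ℓ = (4π×10⁻⁷)(454)²(1.379×10^-3)/(0.33) = 1.082×10^-3 H.
U = ½LI² = ½(1.082×10^-3)(1.54)² = 1.283×10^-3 J.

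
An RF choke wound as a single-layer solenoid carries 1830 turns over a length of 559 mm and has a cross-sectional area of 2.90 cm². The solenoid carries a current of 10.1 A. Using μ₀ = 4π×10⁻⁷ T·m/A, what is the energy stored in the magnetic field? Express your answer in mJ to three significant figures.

A = 2.90 cm² = 2.900×10^-4 m².
L = μ₀N²A/ℓ = (4π×10⁻⁷)(1830)²(2.900×10^-4)/(0.559) = 2.183×10^-3 H.
U = ½LI² = ½(2.183×10^-3)(10.1)² = 0.1114 J.

U ≈ 111 mJ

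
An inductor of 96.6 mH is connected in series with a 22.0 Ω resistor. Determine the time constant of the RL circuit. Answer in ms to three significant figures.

τ = L/R = (9.660×10^-2 H)/(22.0 Ω) = 4.391×10^-3 s.

τ ≈ 4.39 ms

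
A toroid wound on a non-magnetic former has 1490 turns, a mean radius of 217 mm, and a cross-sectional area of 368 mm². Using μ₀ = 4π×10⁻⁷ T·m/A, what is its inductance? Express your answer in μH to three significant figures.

L ≈ 753 μH

For a thin toroid, L = μ₀N²A/(2πR).
L = (4π×10⁻⁷)(1490)²(3.680×10^-4) / (2π×0.217 m) = 7.530×10^-4 H.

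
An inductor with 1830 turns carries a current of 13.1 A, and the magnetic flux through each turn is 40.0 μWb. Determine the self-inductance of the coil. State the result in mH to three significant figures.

L ≈ 5.59 mH

Self-inductance is defined by L = NΦ_B/I (flux linkage over current).
L = (1830)(4.000×10^-5 Wb)/(13.1 A) = 5.588×10^-3 H.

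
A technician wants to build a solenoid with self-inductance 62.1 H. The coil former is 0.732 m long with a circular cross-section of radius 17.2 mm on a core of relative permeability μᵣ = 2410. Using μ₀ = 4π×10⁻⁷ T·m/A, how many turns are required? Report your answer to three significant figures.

A = πr² = π(1.720×10^-2 m)² = 9.294×10^-4 m².
From L = μ₀μᵣN²A/ℓ, N = √(Lℓ / (μ₀μᵣA)).
N = √[(62.1)(0.732) / ((4π×10⁻⁷)(2410)×9.294×10^-4)] = √(1.61499×10^7) ≈ 4018.7.

N ≈ 4020 turns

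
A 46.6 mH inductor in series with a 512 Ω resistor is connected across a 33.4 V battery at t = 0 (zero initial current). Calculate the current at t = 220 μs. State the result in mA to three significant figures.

I ≈ 59.4 mA

τ = L/R = 4.660×10^-2/512 = 9.102×10^-5 s; final current I_∞ = ε/R = 33.4/512 = 6.523×10^-2 A.
I(t) = I_∞(1 − e^(−t/τ)) with t/τ = 2.417.
I = (6.523×10^-2)(1 − e^(−2.417)) = 5.942×10^-2 A.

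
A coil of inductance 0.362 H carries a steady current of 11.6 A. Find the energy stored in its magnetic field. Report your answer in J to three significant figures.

U ≈ 24.4 J

Stored magnetic energy: U = ½LI².
U = ½(0.362 H)(11.6 A)² = 24.36 J.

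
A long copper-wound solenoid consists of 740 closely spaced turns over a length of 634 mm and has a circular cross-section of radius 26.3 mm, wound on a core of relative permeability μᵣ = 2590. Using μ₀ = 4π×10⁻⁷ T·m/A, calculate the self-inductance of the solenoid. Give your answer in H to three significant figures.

A = πr² = π(2.630×10^-2 m)² = 2.173×10^-3 m².
For a long solenoid, L = μ₀μᵣN²A/ℓ.
L = (4π×10⁻⁷)(2590)(740)²(2.173×10^-3)/(0.634 m) = 6.109 H.

L ≈ 6.11 H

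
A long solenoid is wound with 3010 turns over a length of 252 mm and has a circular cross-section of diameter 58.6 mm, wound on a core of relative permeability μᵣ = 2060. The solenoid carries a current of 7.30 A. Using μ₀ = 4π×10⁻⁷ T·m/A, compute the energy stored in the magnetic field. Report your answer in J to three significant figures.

U ≈ 6690 J

A = π(d/2)² = π(2.930×10^-2 m)² = 2.697×10^-3 m².
L = μ₀μᵣN²A/ℓ = (4π×10⁻⁷)(2060)(3010)²(2.697×10^-3)/(0.252) = 251 H.
U = ½LI² = ½(251)(7.30)² = 6.688×10^3 J.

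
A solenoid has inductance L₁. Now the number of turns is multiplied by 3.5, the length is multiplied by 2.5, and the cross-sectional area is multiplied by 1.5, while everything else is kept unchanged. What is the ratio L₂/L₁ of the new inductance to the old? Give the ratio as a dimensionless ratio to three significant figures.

L₂/L₁ = 7.35

For a solenoid, L ∝ μᵣN²A/ℓ.
L₂/L₁ = (3.5)^2 × (2.5)^-1 × (1.5) = 7.35.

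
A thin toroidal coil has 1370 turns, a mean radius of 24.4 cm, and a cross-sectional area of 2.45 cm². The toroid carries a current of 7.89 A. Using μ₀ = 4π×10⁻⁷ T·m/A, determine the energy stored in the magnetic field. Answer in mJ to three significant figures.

L = μ₀N²A/(2πR) = (4π×10⁻⁷)(1370)²(2.450×10^-4)/(2π×0.244) = 3.769×10^-4 H.
U = ½LI² = ½(3.769×10^-4)(7.89)² = 1.173×10^-2 J.

U ≈ 11.7 mJ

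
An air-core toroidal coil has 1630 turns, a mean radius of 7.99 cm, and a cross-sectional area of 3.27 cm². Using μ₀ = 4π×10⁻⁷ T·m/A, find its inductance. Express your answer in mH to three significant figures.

For a thin toroid, L = μ₀N²A/(2πR).
L = (4π×10⁻⁷)(1630)²(3.270×10^-4) / (2π×7.990×10^-2 m) = 2.1747×10^-3 H.

L ≈ 2.17 mH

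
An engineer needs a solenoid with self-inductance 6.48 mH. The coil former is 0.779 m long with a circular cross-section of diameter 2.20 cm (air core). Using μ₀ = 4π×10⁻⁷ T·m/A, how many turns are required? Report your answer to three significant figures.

N ≈ 3250 turns

A = π(d/2)² = π(1.100×10^-2 m)² = 3.801×10^-4 m².
From L = μ₀N²A/ℓ, N = √(Lℓ / (μ₀A)).
N = √[(6.480×10^-3)(0.779) / ((4π×10⁻⁷)×3.801×10^-4)] = √(1.057×10^7) ≈ 3250.8.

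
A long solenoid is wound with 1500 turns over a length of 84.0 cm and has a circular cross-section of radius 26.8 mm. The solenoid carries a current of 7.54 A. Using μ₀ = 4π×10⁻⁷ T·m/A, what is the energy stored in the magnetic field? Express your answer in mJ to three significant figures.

U ≈ 216 mJ

A = πr² = π(2.680×10^-2 m)² = 2.256×10^-3 m².
L = μ₀N²A/ℓ = (4π×10⁻⁷)(1500)²(2.256×10^-3)/(0.84) = 7.595×10^-3 H.
U = ½LI² = ½(7.595×10^-3)(7.54)² = 0.2159 J.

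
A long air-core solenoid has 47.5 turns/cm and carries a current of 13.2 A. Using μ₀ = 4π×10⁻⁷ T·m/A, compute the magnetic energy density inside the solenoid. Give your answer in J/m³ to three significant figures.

u ≈ 2470 J/m³

B = μ₀nI = (4π×10⁻⁷)(4.750×10^3)(13.2) = 7.879×10^-2 T.
u = B²/(2μ₀) = (7.879×10^-2)²/(2×4π×10⁻⁷) = 2.470×10^3 J/m³.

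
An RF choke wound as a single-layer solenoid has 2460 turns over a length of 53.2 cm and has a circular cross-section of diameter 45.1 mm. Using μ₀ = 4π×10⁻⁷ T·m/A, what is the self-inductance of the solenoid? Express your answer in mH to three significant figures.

A = π(d/2)² = π(2.255×10^-2 m)² = 1.598×10^-3 m².
For a long solenoid, L = μ₀N²A/ℓ.
L = (4π×10⁻⁷)(2460)²(1.598×10^-3)/(0.532 m) = 2.284×10^-2 H.

L ≈ 22.8 mH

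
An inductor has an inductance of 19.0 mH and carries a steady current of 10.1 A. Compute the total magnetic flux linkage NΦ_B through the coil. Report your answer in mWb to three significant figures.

From L = NΦ_B/I, the flux linkage is NΦ_B = LI.
NΦ_B = (1.900×10^-2 H)(10.1 A) = 0.1919 Wb.

NΦ_B ≈ 192 mWb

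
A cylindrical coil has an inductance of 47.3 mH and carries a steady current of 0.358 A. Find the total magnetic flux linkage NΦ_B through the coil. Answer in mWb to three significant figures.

From L = NΦ_B/I, the flux linkage is NΦ_B = LI.
NΦ_B = (4.730×10^-2 H)(0.358 A) = 1.693×10^-2 Wb.

NΦ_B ≈ 16.9 mWb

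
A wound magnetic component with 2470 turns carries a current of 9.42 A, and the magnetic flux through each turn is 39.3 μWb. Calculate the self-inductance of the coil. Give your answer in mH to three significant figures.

L ≈ 10.3 mH

Self-inductance is defined by L = NΦ_B/I (flux linkage over current).
L = (2470)(3.930×10^-5 Wb)/(9.42 A) = 1.030×10^-2 H.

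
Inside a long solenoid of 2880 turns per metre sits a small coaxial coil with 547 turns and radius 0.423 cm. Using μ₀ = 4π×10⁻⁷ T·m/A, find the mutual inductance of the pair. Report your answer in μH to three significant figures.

The outer solenoid produces a uniform field B₁ = μ₀n₁I₁ across the inner coil,
so the flux linkage is N₂Φ = N₂B₁A₂ = μ₀n₁N₂A₂·I₁, giving M = μ₀n₁N₂A₂.
A₂ = πr² = π(4.230×10^-3 m)² = 5.621×10^-5 m².
M = (4π×10⁻⁷)(2880)(547)(5.621×10^-5) = 1.113×10^-4 H.

M ≈ 111 μH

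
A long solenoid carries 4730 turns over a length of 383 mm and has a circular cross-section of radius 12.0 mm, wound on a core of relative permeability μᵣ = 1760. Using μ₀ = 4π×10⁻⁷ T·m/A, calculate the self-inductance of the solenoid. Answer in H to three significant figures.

L ≈ 58.4 H

A = πr² = π(1.200×10^-2 m)² = 4.524×10^-4 m².
For a long solenoid, L = μ₀μᵣN²A/ℓ.
L = (4π×10⁻⁷)(1760)(4730)²(4.524×10^-4)/(0.383 m) = 58.446 H.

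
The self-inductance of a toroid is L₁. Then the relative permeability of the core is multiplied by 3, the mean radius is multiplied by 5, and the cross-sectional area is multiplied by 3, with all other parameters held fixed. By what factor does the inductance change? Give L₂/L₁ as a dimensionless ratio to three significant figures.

L₂/L₁ = 1.80

For a toroid, L ∝ μᵣN²A/R.
L₂/L₁ = (3) × (5)^-1 × (3) = 1.80.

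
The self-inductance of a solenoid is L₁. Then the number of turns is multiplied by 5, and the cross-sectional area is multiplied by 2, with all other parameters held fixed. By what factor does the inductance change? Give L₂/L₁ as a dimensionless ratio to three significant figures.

For a solenoid, L ∝ μᵣN²A/ℓ.
L₂/L₁ = (5)^2 × (2) = 50.0.

L₂/L₁ = 50.0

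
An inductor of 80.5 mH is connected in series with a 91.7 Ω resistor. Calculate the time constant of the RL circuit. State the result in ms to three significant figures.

τ = L/R = (8.050×10^-2 H)/(91.7 Ω) = 8.779×10^-4 s.

τ ≈ 0.878 ms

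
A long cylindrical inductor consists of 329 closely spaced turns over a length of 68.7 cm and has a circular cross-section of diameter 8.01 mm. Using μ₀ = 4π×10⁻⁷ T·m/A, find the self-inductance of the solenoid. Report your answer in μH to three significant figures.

A = π(d/2)² = π(4.005×10^-3 m)² = 5.039×10^-5 m².
For a long solenoid, L = μ₀N²A/ℓ.
L = (4π×10⁻⁷)(329)²(5.039×10^-5)/(0.687 m) = 9.977×10^-6 H.

L ≈ 9.98 μH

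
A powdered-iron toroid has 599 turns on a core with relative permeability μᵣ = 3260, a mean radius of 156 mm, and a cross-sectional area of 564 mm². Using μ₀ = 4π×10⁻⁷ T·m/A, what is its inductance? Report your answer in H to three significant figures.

L ≈ 0.846 H

For a thin toroid, L = μ₀μᵣN²A/(2πR).
L = (4π×10⁻⁷)(3260)(599)²(5.640×10^-4) / (2π×0.156 m) = 0.8458 H.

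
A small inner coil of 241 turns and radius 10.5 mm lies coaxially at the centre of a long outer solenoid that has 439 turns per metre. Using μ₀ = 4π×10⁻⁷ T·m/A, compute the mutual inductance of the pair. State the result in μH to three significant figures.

M ≈ 46.0 μH

The outer solenoid produces a uniform field B₁ = μ₀n₁I₁ across the inner coil,
so the flux linkage is N₂Φ = N₂B₁A₂ = μ₀n₁N₂A₂·I₁, giving M = μ₀n₁N₂A₂.
A₂ = πr² = π(1.050×10^-2 m)² = 3.464×10^-4 m².
M = (4π×10⁻⁷)(439)(241)(3.464×10^-4) = 4.6049×10^-5 H.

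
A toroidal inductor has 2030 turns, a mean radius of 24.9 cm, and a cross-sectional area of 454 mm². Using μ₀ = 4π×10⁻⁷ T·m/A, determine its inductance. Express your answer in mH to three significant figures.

L ≈ 1.50 mH

For a thin toroid, L = μ₀N²A/(2πR).
L = (4π×10⁻⁷)(2030)²(4.540×10^-4) / (2π×0.249 m) = 1.503×10^-3 H.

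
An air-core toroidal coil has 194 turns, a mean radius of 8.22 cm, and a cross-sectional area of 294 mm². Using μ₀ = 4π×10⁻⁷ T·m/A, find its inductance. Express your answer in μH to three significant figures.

L ≈ 26.9 μH

For a thin toroid, L = μ₀N²A/(2πR).
L = (4π×10⁻⁷)(194)²(2.940×10^-4) / (2π×8.220×10^-2 m) = 2.692×10^-5 H.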